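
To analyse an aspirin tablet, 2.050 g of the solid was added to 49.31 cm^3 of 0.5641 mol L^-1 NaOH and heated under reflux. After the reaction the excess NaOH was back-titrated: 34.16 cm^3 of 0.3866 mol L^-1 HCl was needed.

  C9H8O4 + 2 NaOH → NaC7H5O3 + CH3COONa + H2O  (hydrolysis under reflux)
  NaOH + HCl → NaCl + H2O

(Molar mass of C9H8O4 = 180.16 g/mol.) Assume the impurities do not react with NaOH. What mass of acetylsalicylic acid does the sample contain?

n(NaOH) added = 0.04931 × 0.5641 = 0.02782 mol
n(HCl) used in back-titration = 0.03416 × 0.3866 = 0.01321 mol
n(NaOH) left over = 0.01321 mol (1:1 ratio)
n(NaOH) consumed by analyte = 0.02782 − 0.01321 = 0.01461 mol
From the 1:2 ratio, n(C9H8O4) = 1/2 × 0.01461 = 7.305 × 10^-3 mol
mass of C9H8O4 = 7.305 × 10^-3 × 180.16 = 1.316 g

1.316 g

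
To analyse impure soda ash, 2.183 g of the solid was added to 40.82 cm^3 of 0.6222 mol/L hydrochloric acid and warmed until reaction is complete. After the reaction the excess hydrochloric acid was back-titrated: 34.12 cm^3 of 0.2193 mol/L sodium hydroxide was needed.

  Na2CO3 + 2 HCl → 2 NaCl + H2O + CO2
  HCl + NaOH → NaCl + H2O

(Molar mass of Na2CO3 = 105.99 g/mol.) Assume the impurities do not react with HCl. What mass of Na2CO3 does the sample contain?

n(HCl) added = 0.04082 × 0.6222 = 0.02540 mol
n(NaOH) used in back-titration = 0.03412 × 0.2193 = 7.483 × 10^-3 mol
n(HCl) left over = 7.483 × 10^-3 mol (1:1 ratio)
n(HCl) consumed by analyte = 0.02540 − 7.483 × 10^-3 = 0.01792 mol
From the 1:2 ratio, n(Na2CO3) = 1/2 × 0.01792 = 8.958 × 10^-3 mol
mass of Na2CO3 = 8.958 × 10^-3 × 105.99 = 0.9494 g

0.9494 g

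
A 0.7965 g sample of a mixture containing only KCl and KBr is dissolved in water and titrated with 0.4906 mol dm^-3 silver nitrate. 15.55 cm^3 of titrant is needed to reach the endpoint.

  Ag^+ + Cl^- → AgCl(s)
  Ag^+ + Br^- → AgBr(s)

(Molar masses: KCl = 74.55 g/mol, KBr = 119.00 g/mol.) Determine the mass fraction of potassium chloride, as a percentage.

23.44 %

n(AgNO3) = 0.01555 × 0.4906 = 7.629 × 10^-3 mol
Let x = n(KCl), y = n(KBr).
Titrant: 1x + 1y = 7.629 × 10^-3;  mass: 74.55x + 119.00y = 0.7965
Solving, x = 2.505 × 10^-3 mol, y = 5.124 × 10^-3 mol
mass of KCl = 2.505 × 10^-3 × 74.55 = 0.1867 g
% KCl = 0.1867 / 0.7965 × 100 = 23.44 %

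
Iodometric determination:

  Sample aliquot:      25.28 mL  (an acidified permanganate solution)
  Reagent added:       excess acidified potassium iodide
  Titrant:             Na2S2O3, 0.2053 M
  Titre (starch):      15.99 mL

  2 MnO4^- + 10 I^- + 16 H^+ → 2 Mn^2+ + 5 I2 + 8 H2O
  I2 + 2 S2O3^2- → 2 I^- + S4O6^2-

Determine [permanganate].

0.02597 M

n(S2O3^2-) = 0.01599 × 0.2053 = 3.283 × 10^-3 mol
n(I2) = n(S2O3^2-)/2 = 1.641 × 10^-3 mol
From the 2:5 ratio, n(MnO4^-) in the aliquot = 2/5 × 1.641 × 10^-3 = 6.565 × 10^-4 mol
[MnO4^-] = 6.565 × 10^-4 / 0.02528 = 0.02597 mol/L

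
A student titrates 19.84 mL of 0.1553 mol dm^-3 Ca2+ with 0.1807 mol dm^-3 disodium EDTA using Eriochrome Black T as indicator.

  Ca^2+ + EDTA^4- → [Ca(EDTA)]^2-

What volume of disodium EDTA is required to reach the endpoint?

n(Ca2+) = 0.01984 L × 0.1553 mol/L = 3.081 × 10^-3 mol
n(EDTA) = 3.081 × 10^-3 mol (1:1 stoichiometry)
V(EDTA) = 3.081 × 10^-3 mol / 0.1807 mol/L = 0.01705 L = 17.05 mL

17.05 mL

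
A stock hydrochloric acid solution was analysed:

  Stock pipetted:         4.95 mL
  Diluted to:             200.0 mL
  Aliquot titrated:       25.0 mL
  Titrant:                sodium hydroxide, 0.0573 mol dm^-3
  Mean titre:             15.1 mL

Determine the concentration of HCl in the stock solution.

HCl + NaOH → NaCl + H2O
n(NaOH) = 0.0151 × 0.0573 = 8.65 × 10^-4 mol
n(HCl) in the aliquot = 8.65 × 10^-4 mol (1:1 ratio)
[HCl]_dilute = 8.65 × 10^-4 / 0.0250 = 0.0346 mol/L
Dilution factor = 200.0 / 4.95 = 40.40
[HCl]_stock = 0.0346 × 40.40 = 1.40 mol/L

1.40 mol/L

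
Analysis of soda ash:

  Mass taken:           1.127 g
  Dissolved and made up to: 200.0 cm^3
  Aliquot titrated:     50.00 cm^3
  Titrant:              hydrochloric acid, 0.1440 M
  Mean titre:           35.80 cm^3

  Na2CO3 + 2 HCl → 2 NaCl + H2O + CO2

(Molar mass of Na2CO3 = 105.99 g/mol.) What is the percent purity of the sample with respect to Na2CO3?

n(HCl) per titration = 0.03580 × 0.1440 = 5.155 × 10^-3 mol
From the 1:2 ratio, n(Na2CO3) in each aliquot = 1/2 × 5.155 × 10^-3 = 2.578 × 10^-3 mol
n(Na2CO3) in the whole flask = 2.578 × 10^-3 × 200.0/50.00 = 0.01031 mol
mass of Na2CO3 = 0.01031 × 105.99 = 1.093 g
% Na2CO3 = 1.093 / 1.127 × 100 = 96.97 %

96.97 %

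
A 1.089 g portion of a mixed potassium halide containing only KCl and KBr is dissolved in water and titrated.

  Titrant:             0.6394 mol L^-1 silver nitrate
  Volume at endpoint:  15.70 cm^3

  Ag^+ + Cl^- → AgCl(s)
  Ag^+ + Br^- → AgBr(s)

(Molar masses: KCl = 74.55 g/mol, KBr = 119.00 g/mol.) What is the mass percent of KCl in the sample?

16.26 %

n(AgNO3) = 0.01570 × 0.6394 = 0.01004 mol
Let x = n(KCl), y = n(KBr).
Titrant: 1x + 1y = 0.01004;  mass: 74.55x + 119.00y = 1.089
Solving, x = 2.376 × 10^-3 mol, y = 7.663 × 10^-3 mol
mass of KCl = 2.376 × 10^-3 × 74.55 = 0.1771 g
% KCl = 0.1771 / 1.089 × 100 = 16.26 %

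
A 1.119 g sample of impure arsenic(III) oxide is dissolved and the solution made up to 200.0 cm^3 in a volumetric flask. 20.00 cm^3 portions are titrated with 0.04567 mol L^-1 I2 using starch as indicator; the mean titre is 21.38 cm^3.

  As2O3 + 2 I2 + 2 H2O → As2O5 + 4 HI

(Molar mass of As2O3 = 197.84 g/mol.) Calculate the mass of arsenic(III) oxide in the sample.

n(I2) per titration = 0.02138 × 0.04567 = 9.764 × 10^-4 mol
From the 1:2 ratio, n(As2O3) in each aliquot = 1/2 × 9.764 × 10^-4 = 4.882 × 10^-4 mol
n(As2O3) in the whole flask = 4.882 × 10^-4 × 200.0/20.00 = 4.882 × 10^-3 mol
mass of As2O3 = 4.882 × 10^-3 × 197.84 = 0.9659 g

0.9659 g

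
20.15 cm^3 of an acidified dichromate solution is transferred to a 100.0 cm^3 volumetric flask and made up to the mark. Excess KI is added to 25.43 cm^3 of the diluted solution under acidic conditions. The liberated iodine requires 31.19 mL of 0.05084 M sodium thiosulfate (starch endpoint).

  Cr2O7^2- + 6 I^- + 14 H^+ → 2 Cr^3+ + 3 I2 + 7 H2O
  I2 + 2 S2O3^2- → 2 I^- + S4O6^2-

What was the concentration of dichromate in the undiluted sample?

0.05158 M

n(S2O3^2-) = 0.03119 × 0.05084 = 1.586 × 10^-3 mol
n(I2) = n(S2O3^2-)/2 = 7.928 × 10^-4 mol
From the 1:3 ratio, n(Cr2O7^2-) in the aliquot = 1/3 × 7.928 × 10^-4 = 2.643 × 10^-4 mol
[Cr2O7^2-]_dilute = 2.643 × 10^-4 / 0.02543 = 0.01039 mol/L
[Cr2O7^2-]_original = 0.01039 × 100.0/20.15 = 0.05158 mol/L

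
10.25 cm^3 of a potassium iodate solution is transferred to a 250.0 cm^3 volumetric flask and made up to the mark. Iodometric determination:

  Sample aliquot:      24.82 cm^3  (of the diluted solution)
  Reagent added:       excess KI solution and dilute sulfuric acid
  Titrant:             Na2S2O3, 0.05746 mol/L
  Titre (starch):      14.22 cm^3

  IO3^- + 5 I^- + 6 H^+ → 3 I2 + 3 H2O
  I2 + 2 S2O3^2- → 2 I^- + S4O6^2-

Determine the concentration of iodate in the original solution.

0.1338 mol/L

n(S2O3^2-) = 0.01422 × 0.05746 = 8.171 × 10^-4 mol
n(I2) = n(S2O3^2-)/2 = 4.085 × 10^-4 mol
From the 1:3 ratio, n(IO3^-) in the aliquot = 1/3 × 4.085 × 10^-4 = 1.362 × 10^-4 mol
[IO3^-]_dilute = 1.362 × 10^-4 / 0.02482 = 0.005487 mol/L
[IO3^-]_original = 0.005487 × 250.0/10.25 = 0.1338 mol/L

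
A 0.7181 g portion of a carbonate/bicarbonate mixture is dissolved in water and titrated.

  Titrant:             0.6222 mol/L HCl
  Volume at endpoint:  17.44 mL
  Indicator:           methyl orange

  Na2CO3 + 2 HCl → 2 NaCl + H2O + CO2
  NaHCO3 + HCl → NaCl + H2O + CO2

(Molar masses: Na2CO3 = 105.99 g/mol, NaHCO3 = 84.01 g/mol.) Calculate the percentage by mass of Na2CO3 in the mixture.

46.04 %

n(HCl) = 0.01744 × 0.6222 = 0.01085 mol
Let x = n(Na2CO3), y = n(NaHCO3).
Titrant: 2x + 1y = 0.01085;  mass: 105.99x + 84.01y = 0.7181
Solving, x = 3.120 × 10^-3 mol, y = 4.612 × 10^-3 mol
mass of Na2CO3 = 3.120 × 10^-3 × 105.99 = 0.3306 g
% Na2CO3 = 0.3306 / 0.7181 × 100 = 46.04 %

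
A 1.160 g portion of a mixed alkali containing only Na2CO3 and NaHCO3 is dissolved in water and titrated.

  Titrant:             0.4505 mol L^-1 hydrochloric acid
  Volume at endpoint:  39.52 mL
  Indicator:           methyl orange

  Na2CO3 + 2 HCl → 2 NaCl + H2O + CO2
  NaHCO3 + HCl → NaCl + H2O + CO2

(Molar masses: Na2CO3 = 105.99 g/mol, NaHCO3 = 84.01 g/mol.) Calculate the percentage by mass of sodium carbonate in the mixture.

49.45 %

n(HCl) = 0.03952 × 0.4505 = 0.01780 mol
Let x = n(Na2CO3), y = n(NaHCO3).
Titrant: 2x + 1y = 0.01780;  mass: 105.99x + 84.01y = 1.160
Solving, x = 5.412 × 10^-3 mol, y = 6.980 × 10^-3 mol
mass of Na2CO3 = 5.412 × 10^-3 × 105.99 = 0.5736 g
% Na2CO3 = 0.5736 / 1.160 × 100 = 49.45 %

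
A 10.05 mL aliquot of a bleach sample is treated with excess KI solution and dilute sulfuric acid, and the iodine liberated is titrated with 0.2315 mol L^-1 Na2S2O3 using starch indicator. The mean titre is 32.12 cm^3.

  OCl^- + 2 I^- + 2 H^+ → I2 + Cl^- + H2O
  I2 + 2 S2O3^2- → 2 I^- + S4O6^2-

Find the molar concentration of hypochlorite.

0.3699 mol/L

n(S2O3^2-) = 0.03212 × 0.2315 = 7.436 × 10^-3 mol
n(I2) = n(S2O3^2-)/2 = 3.718 × 10^-3 mol
n(OCl^-) in the aliquot = 3.718 × 10^-3 mol (1:1 ratio)
[OCl^-] = 3.718 × 10^-3 / 0.01005 = 0.3699 mol/L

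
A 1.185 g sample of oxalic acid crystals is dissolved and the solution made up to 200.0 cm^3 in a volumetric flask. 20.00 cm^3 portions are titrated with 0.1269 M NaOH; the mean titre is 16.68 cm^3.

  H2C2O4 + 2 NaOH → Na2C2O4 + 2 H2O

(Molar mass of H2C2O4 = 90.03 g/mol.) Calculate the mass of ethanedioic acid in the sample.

0.9528 g

n(NaOH) per titration = 0.01668 × 0.1269 = 2.117 × 10^-3 mol
From the 1:2 ratio, n(H2C2O4) in each aliquot = 1/2 × 2.117 × 10^-3 = 1.058 × 10^-3 mol
n(H2C2O4) in the whole flask = 1.058 × 10^-3 × 200.0/20.00 = 0.01058 mol
mass of H2C2O4 = 0.01058 × 90.03 = 0.9528 g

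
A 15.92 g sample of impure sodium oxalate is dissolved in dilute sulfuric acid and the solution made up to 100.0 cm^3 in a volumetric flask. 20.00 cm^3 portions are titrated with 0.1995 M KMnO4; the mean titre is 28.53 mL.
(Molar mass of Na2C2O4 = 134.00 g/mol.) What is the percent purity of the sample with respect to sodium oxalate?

59.88 %

2 MnO4^- + 5 C2O4^2- + 16 H^+ → 2 Mn^2+ + 10 CO2 + 8 H2O
n(KMnO4) per titration = 0.02853 × 0.1995 = 5.692 × 10^-3 mol
From the 5:2 ratio, n(Na2C2O4) in each aliquot = 5/2 × 5.692 × 10^-3 = 0.01423 mol
n(Na2C2O4) in the whole flask = 0.01423 × 100.0/20.00 = 0.07115 mol
mass of Na2C2O4 = 0.07115 × 134.00 = 9.534 g
% Na2C2O4 = 9.534 / 15.92 × 100 = 59.88 %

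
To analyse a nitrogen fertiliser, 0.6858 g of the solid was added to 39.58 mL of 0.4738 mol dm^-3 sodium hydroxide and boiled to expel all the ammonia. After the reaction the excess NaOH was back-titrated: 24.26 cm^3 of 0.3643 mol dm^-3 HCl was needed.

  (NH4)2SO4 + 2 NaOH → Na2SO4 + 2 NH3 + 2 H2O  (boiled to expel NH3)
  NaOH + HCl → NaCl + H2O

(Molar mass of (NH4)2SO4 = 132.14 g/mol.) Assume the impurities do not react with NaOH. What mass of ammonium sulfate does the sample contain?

0.6551 g

n(NaOH) added = 0.03958 × 0.4738 = 0.01875 mol
n(HCl) used in back-titration = 0.02426 × 0.3643 = 8.838 × 10^-3 mol
n(NaOH) left over = 8.838 × 10^-3 mol (1:1 ratio)
n(NaOH) consumed by analyte = 0.01875 − 8.838 × 10^-3 = 9.915 × 10^-3 mol
From the 1:2 ratio, n((NH4)2SO4) = 1/2 × 9.915 × 10^-3 = 4.958 × 10^-3 mol
mass of (NH4)2SO4 = 4.958 × 10^-3 × 132.14 = 0.6551 g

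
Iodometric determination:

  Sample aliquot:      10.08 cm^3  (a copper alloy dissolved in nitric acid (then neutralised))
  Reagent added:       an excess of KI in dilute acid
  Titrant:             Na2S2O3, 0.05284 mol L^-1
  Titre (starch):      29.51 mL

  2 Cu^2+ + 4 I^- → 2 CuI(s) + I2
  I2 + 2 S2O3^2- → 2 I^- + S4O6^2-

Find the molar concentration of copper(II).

n(S2O3^2-) = 0.02951 × 0.05284 = 1.559 × 10^-3 mol
n(I2) = n(S2O3^2-)/2 = 7.797 × 10^-4 mol
From the 2:1 ratio, n(Cu2+) in the aliquot = 2/1 × 7.797 × 10^-4 = 1.559 × 10^-3 mol
[Cu2+] = 1.559 × 10^-3 / 0.01008 = 0.1547 mol/L

0.1547 mol/L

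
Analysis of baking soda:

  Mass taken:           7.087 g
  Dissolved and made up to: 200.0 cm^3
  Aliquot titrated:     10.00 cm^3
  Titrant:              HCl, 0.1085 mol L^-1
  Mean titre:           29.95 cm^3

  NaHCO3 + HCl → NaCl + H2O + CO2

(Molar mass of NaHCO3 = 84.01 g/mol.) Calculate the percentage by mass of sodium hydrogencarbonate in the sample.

77.04 %

n(HCl) per titration = 0.02995 × 0.1085 = 3.250 × 10^-3 mol
n(NaHCO3) in each aliquot = 3.250 × 10^-3 mol (1:1 ratio)
n(NaHCO3) in the whole flask = 3.250 × 10^-3 × 200.0/10.00 = 0.06499 mol
mass of NaHCO3 = 0.06499 × 84.01 = 5.460 g
% NaHCO3 = 5.460 / 7.087 × 100 = 77.04 %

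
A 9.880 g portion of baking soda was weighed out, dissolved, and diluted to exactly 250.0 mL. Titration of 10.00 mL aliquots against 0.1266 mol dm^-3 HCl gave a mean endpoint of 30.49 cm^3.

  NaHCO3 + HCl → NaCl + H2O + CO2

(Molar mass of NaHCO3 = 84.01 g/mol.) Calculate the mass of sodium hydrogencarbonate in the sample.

8.107 g

n(HCl) per titration = 0.03049 × 0.1266 = 3.860 × 10^-3 mol
n(NaHCO3) in each aliquot = 3.860 × 10^-3 mol (1:1 ratio)
n(NaHCO3) in the whole flask = 3.860 × 10^-3 × 250.0/10.00 = 0.09650 mol
mass of NaHCO3 = 0.09650 × 84.01 = 8.107 g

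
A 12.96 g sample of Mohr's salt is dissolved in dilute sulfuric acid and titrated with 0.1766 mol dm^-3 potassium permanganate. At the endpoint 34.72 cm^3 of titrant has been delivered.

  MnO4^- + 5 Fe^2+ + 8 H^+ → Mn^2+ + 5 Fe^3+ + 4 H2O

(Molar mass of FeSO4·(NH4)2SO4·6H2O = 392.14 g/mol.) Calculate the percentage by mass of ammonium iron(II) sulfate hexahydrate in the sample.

n(KMnO4) = 0.03472 L × 0.1766 mol/L = 6.132 × 10^-3 mol
From the 5:1 ratio, n(FeSO4·(NH4)2SO4·6H2O) = 5/1 × 6.132 × 10^-3 = 0.03066 mol
mass of FeSO4·(NH4)2SO4·6H2O = 0.03066 × 392.14 g/mol = 12.02 g
% FeSO4·(NH4)2SO4·6H2O = 12.02 / 12.96 × 100 = 92.76 %

92.76 %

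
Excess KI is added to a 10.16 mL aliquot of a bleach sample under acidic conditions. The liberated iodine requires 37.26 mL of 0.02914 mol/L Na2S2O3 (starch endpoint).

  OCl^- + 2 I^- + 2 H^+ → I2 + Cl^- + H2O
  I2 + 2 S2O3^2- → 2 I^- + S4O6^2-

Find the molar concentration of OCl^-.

n(S2O3^2-) = 0.03726 × 0.02914 = 1.086 × 10^-3 mol
n(I2) = n(S2O3^2-)/2 = 5.429 × 10^-4 mol
n(OCl^-) in the aliquot = 5.429 × 10^-4 mol (1:1 ratio)
[OCl^-] = 5.429 × 10^-4 / 0.01016 = 0.05343 mol/L

0.05343 mol/L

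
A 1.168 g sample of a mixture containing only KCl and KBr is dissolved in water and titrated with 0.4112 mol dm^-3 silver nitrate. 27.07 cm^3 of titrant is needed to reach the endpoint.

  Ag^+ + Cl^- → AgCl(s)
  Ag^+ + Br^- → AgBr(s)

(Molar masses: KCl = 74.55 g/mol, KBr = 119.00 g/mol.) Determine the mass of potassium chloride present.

n(AgNO3) = 0.02707 × 0.4112 = 0.01113 mol
Let x = n(KCl), y = n(KBr).
Titrant: 1x + 1y = 0.01113;  mass: 74.55x + 119.00y = 1.168
Solving, x = 3.523 × 10^-3 mol, y = 7.608 × 10^-3 mol
mass of KCl = 3.523 × 10^-3 × 74.55 = 0.2627 g

0.2627 g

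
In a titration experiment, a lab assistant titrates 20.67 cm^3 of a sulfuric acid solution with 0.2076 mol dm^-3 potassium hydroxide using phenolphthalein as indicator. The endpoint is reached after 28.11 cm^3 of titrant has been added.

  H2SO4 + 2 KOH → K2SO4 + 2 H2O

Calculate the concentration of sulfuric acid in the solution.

n(KOH) = 0.02811 L × 0.2076 mol/L = 5.836 × 10^-3 mol
From the 1:2 mole ratio, n(H2SO4) = 1/2 × 5.836 × 10^-3 = 2.918 × 10^-3 mol
[H2SO4] = 2.918 × 10^-3 mol / 0.02067 L = 0.1412 mol/L

0.1412 mol/L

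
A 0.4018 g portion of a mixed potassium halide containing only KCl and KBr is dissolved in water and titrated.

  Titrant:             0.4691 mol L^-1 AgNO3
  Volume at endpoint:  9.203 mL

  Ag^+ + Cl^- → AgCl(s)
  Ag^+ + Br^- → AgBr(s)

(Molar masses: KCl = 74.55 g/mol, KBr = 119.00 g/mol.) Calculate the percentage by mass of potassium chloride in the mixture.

46.72 %

n(AgNO3) = 0.009203 × 0.4691 = 4.317 × 10^-3 mol
Let x = n(KCl), y = n(KBr).
Titrant: 1x + 1y = 4.317 × 10^-3;  mass: 74.55x + 119.00y = 0.4018
Solving, x = 2.518 × 10^-3 mol, y = 1.799 × 10^-3 mol
mass of KCl = 2.518 × 10^-3 × 74.55 = 0.1877 g
% KCl = 0.1877 / 0.4018 × 100 = 46.72 %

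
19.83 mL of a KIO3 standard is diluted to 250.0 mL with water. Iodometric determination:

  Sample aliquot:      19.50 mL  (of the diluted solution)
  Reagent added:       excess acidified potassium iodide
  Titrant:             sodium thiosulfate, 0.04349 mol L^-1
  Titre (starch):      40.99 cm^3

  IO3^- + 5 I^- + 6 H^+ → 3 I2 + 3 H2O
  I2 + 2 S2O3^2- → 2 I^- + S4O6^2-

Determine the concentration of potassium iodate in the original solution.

n(S2O3^2-) = 0.04099 × 0.04349 = 1.783 × 10^-3 mol
n(I2) = n(S2O3^2-)/2 = 8.913 × 10^-4 mol
From the 1:3 ratio, n(IO3^-) in the aliquot = 1/3 × 8.913 × 10^-4 = 2.971 × 10^-4 mol
[IO3^-]_dilute = 2.971 × 10^-4 / 0.01950 = 0.01524 mol/L
[IO3^-]_original = 0.01524 × 250.0/19.83 = 0.1921 mol/L

0.1921 mol/L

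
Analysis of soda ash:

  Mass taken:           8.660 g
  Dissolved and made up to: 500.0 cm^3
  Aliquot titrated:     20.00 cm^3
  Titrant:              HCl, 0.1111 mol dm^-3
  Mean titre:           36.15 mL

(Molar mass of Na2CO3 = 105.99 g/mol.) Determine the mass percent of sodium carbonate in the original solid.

61.44 %

Na2CO3 + 2 HCl → 2 NaCl + H2O + CO2
n(HCl) per titration = 0.03615 × 0.1111 = 4.016 × 10^-3 mol
From the 1:2 ratio, n(Na2CO3) in each aliquot = 1/2 × 4.016 × 10^-3 = 2.008 × 10^-3 mol
n(Na2CO3) in the whole flask = 2.008 × 10^-3 × 500.0/20.00 = 0.05020 mol
mass of Na2CO3 = 0.05020 × 105.99 = 5.321 g
% Na2CO3 = 5.321 / 8.660 × 100 = 61.44 %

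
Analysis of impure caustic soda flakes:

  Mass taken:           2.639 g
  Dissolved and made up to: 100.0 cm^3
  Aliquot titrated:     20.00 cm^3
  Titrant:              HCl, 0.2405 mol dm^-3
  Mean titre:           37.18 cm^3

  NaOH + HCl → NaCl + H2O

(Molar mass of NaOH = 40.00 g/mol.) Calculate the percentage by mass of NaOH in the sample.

67.77 %

n(HCl) per titration = 0.03718 × 0.2405 = 8.942 × 10^-3 mol
n(NaOH) in each aliquot = 8.942 × 10^-3 mol (1:1 ratio)
n(NaOH) in the whole flask = 8.942 × 10^-3 × 100.0/20.00 = 0.04471 mol
mass of NaOH = 0.04471 × 40.00 = 1.788 g
% NaOH = 1.788 / 2.639 × 100 = 67.77 %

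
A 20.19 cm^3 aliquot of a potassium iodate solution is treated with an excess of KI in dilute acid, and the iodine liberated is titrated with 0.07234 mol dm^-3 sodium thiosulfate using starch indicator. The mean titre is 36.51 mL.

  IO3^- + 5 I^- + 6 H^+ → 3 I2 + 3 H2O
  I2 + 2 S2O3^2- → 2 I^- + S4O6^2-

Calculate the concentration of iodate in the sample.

n(S2O3^2-) = 0.03651 × 0.07234 = 2.641 × 10^-3 mol
n(I2) = n(S2O3^2-)/2 = 1.321 × 10^-3 mol
From the 1:3 ratio, n(IO3^-) in the aliquot = 1/3 × 1.321 × 10^-3 = 4.402 × 10^-4 mol
[IO3^-] = 4.402 × 10^-4 / 0.02019 = 0.02180 mol/L

0.02180 mol/L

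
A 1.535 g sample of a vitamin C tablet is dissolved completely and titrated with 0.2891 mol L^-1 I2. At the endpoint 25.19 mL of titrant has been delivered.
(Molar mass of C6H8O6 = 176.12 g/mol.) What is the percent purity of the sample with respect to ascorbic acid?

83.56 %

C6H8O6 + I2 → C6H6O6 + 2 HI
n(I2) = 0.02519 L × 0.2891 mol/L = 7.282 × 10^-3 mol
n(C6H8O6) = 7.282 × 10^-3 mol (1:1 ratio)
mass of C6H8O6 = 7.282 × 10^-3 × 176.12 g/mol = 1.283 g
% C6H8O6 = 1.283 / 1.535 × 100 = 83.56 %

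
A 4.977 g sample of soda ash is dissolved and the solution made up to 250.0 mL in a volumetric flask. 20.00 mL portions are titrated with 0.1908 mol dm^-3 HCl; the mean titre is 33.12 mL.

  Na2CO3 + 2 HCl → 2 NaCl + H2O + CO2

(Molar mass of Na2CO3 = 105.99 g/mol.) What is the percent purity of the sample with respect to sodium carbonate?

84.11 %

n(HCl) per titration = 0.03312 × 0.1908 = 6.319 × 10^-3 mol
From the 1:2 ratio, n(Na2CO3) in each aliquot = 1/2 × 6.319 × 10^-3 = 3.160 × 10^-3 mol
n(Na2CO3) in the whole flask = 3.160 × 10^-3 × 250.0/20.00 = 0.03950 mol
mass of Na2CO3 = 0.03950 × 105.99 = 4.186 g
% Na2CO3 = 4.186 / 4.977 × 100 = 84.11 %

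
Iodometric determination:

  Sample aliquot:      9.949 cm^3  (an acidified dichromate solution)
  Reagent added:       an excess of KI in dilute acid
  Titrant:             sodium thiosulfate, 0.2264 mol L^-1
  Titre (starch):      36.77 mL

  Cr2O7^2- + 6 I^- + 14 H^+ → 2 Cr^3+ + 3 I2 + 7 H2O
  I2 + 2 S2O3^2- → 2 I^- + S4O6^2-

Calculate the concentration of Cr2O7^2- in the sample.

n(S2O3^2-) = 0.03677 × 0.2264 = 8.325 × 10^-3 mol
n(I2) = n(S2O3^2-)/2 = 4.162 × 10^-3 mol
From the 1:3 ratio, n(Cr2O7^2-) in the aliquot = 1/3 × 4.162 × 10^-3 = 1.387 × 10^-3 mol
[Cr2O7^2-] = 1.387 × 10^-3 / 0.009949 = 0.1395 mol/L

0.1395 mol/L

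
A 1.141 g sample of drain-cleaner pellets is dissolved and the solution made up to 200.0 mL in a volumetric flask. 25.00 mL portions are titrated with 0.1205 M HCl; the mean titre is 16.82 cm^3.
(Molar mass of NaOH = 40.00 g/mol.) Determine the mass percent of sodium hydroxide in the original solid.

56.84 %

NaOH + HCl → NaCl + H2O
n(HCl) per titration = 0.01682 × 0.1205 = 2.027 × 10^-3 mol
n(NaOH) in each aliquot = 2.027 × 10^-3 mol (1:1 ratio)
n(NaOH) in the whole flask = 2.027 × 10^-3 × 200.0/25.00 = 0.01621 mol
mass of NaOH = 0.01621 × 40.00 = 0.6486 g
% NaOH = 0.6486 / 1.141 × 100 = 56.84 %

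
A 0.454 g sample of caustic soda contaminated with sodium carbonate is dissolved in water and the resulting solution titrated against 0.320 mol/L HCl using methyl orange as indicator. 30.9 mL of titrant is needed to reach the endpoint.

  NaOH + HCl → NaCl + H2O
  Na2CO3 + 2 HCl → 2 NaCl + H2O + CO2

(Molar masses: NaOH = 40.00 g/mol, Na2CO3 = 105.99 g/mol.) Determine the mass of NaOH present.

0.216 g

n(HCl) = 0.0309 × 0.320 = 9.89 × 10^-3 mol
Let x = n(NaOH), y = n(Na2CO3).
Titrant: 1x + 2y = 9.89 × 10^-3;  mass: 40.00x + 105.99y = 0.454
Solving, x = 5.39 × 10^-3 mol, y = 2.25 × 10^-3 mol
mass of NaOH = 5.39 × 10^-3 × 40.00 = 0.216 g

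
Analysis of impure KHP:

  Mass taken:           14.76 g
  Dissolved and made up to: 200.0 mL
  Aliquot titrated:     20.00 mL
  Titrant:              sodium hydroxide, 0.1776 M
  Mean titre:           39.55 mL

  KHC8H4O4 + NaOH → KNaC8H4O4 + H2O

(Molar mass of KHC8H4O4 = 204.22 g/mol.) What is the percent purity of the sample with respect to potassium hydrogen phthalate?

97.19 %

n(NaOH) per titration = 0.03955 × 0.1776 = 7.024 × 10^-3 mol
n(KHC8H4O4) in each aliquot = 7.024 × 10^-3 mol (1:1 ratio)
n(KHC8H4O4) in the whole flask = 7.024 × 10^-3 × 200.0/20.00 = 0.07024 mol
mass of KHC8H4O4 = 0.07024 × 204.22 = 14.34 g
% KHC8H4O4 = 14.34 / 14.76 × 100 = 97.19 %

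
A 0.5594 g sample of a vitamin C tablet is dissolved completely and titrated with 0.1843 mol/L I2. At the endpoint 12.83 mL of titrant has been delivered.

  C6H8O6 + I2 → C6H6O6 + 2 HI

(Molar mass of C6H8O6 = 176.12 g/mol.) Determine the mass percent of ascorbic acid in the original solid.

74.45 %

n(I2) = 0.01283 L × 0.1843 mol/L = 2.365 × 10^-3 mol
n(C6H8O6) = 2.365 × 10^-3 mol (1:1 ratio)
mass of C6H8O6 = 2.365 × 10^-3 × 176.12 g/mol = 0.4164 g
% C6H8O6 = 0.4164 / 0.5594 × 100 = 74.45 %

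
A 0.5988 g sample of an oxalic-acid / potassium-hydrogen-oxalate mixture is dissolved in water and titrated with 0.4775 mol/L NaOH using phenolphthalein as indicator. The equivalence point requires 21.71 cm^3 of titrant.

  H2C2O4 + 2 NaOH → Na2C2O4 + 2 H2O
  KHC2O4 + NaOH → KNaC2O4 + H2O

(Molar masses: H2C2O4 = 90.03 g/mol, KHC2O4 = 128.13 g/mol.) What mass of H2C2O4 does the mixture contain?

0.3951 g

n(NaOH) = 0.02171 × 0.4775 = 0.01037 mol
Let x = n(H2C2O4), y = n(KHC2O4).
Titrant: 2x + 1y = 0.01037;  mass: 90.03x + 128.13y = 0.5988
Solving, x = 4.388 × 10^-3 mol, y = 1.590 × 10^-3 mol
mass of H2C2O4 = 4.388 × 10^-3 × 90.03 = 0.3951 g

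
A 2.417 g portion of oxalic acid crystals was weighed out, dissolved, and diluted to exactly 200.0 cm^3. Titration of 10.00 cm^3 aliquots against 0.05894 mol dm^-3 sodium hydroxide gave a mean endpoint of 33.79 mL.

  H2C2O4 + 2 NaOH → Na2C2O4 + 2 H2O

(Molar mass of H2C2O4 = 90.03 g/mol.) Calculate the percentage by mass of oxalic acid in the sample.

n(NaOH) per titration = 0.03379 × 0.05894 = 1.992 × 10^-3 mol
From the 1:2 ratio, n(H2C2O4) in each aliquot = 1/2 × 1.992 × 10^-3 = 9.958 × 10^-4 mol
n(H2C2O4) in the whole flask = 9.958 × 10^-4 × 200.0/10.00 = 0.01992 mol
mass of H2C2O4 = 0.01992 × 90.03 = 1.793 g
% H2C2O4 = 1.793 / 2.417 × 100 = 74.18 %

74.18 %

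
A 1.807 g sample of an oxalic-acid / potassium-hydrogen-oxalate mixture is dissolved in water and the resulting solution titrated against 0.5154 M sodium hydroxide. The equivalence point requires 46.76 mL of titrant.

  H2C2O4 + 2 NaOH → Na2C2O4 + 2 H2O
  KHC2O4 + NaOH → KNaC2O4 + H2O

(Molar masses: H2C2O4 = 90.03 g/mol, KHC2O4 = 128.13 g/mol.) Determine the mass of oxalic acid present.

n(NaOH) = 0.04676 × 0.5154 = 0.02410 mol
Let x = n(H2C2O4), y = n(KHC2O4).
Titrant: 2x + 1y = 0.02410;  mass: 90.03x + 128.13y = 1.807
Solving, x = 7.706 × 10^-3 mol, y = 8.688 × 10^-3 mol
mass of H2C2O4 = 7.706 × 10^-3 × 90.03 = 0.6938 g

0.6938 g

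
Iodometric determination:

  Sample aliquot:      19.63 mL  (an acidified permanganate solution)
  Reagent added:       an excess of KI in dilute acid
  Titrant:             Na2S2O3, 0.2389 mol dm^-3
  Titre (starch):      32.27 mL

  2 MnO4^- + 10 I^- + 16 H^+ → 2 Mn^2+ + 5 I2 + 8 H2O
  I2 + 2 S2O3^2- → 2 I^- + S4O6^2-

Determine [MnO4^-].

0.07855 mol/L

n(S2O3^2-) = 0.03227 × 0.2389 = 7.709 × 10^-3 mol
n(I2) = n(S2O3^2-)/2 = 3.855 × 10^-3 mol
From the 2:5 ratio, n(MnO4^-) in the aliquot = 2/5 × 3.855 × 10^-3 = 1.542 × 10^-3 mol
[MnO4^-] = 1.542 × 10^-3 / 0.01963 = 0.07855 mol/L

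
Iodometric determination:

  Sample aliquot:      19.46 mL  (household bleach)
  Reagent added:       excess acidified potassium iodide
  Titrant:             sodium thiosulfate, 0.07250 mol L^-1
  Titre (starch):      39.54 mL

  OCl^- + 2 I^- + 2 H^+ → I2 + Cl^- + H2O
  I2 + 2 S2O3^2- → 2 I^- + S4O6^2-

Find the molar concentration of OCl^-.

n(S2O3^2-) = 0.03954 × 0.07250 = 2.867 × 10^-3 mol
n(I2) = n(S2O3^2-)/2 = 1.433 × 10^-3 mol
n(OCl^-) in the aliquot = 1.433 × 10^-3 mol (1:1 ratio)
[OCl^-] = 1.433 × 10^-3 / 0.01946 = 0.07365 mol/L

0.07365 mol/L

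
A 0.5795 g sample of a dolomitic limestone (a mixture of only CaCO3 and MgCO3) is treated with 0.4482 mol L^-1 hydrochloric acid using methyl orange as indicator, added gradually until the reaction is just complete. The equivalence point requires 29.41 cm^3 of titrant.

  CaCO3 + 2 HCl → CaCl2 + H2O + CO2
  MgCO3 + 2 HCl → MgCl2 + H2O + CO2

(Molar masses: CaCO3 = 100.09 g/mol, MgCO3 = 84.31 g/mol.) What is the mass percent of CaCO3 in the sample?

n(HCl) = 0.02941 × 0.4482 = 0.01318 mol
Let x = n(CaCO3), y = n(MgCO3).
Titrant: 2x + 2y = 0.01318;  mass: 100.09x + 84.31y = 0.5795
Solving, x = 1.510 × 10^-3 mol, y = 5.081 × 10^-3 mol
mass of CaCO3 = 1.510 × 10^-3 × 100.09 = 0.1512 g
% CaCO3 = 0.1512 / 0.5795 × 100 = 26.08 %

26.08 %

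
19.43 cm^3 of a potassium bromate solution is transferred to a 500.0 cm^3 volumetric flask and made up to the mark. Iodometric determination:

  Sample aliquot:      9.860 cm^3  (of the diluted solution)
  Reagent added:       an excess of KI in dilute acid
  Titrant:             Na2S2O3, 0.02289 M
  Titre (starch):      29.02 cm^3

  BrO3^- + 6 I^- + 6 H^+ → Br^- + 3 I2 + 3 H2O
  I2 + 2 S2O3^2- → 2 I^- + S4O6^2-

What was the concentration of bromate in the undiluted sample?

0.2889 M

n(S2O3^2-) = 0.02902 × 0.02289 = 6.643 × 10^-4 mol
n(I2) = n(S2O3^2-)/2 = 3.321 × 10^-4 mol
From the 1:3 ratio, n(BrO3^-) in the aliquot = 1/3 × 3.321 × 10^-4 = 1.107 × 10^-4 mol
[BrO3^-]_dilute = 1.107 × 10^-4 / 0.009860 = 0.01123 mol/L
[BrO3^-]_original = 0.01123 × 500.0/19.43 = 0.2889 mol/L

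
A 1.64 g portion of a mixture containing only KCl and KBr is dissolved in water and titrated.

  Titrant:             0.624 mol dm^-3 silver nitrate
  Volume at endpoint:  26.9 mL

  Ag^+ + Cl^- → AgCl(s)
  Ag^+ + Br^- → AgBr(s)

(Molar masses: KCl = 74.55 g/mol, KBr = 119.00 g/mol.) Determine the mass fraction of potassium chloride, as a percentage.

36.6 %

n(AgNO3) = 0.0269 × 0.624 = 0.0168 mol
Let x = n(KCl), y = n(KBr).
Titrant: 1x + 1y = 0.0168;  mass: 74.55x + 119.00y = 1.64
Solving, x = 8.04 × 10^-3 mol, y = 8.74 × 10^-3 mol
mass of KCl = 8.04 × 10^-3 × 74.55 = 0.600 g
% KCl = 0.600 / 1.64 × 100 = 36.6 %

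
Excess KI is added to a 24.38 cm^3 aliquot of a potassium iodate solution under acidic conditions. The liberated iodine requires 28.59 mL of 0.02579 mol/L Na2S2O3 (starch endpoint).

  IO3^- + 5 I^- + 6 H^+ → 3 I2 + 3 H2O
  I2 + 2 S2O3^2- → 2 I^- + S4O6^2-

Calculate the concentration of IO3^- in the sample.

0.005041 mol/L

n(S2O3^2-) = 0.02859 × 0.02579 = 7.373 × 10^-4 mol
n(I2) = n(S2O3^2-)/2 = 3.687 × 10^-4 mol
From the 1:3 ratio, n(IO3^-) in the aliquot = 1/3 × 3.687 × 10^-4 = 1.229 × 10^-4 mol
[IO3^-] = 1.229 × 10^-4 / 0.02438 = 0.005041 mol/L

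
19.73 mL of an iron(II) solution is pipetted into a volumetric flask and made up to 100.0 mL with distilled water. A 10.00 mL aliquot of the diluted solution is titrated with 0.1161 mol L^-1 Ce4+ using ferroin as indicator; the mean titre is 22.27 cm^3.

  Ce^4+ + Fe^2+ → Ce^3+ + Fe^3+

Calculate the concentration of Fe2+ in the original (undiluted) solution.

1.310 mol/L

n(Ce4+) = 0.02227 × 0.1161 = 2.586 × 10^-3 mol
n(Fe2+) in the aliquot = 2.586 × 10^-3 mol (1:1 ratio)
[Fe2+]_dilute = 2.586 × 10^-3 / 0.01000 = 0.2586 mol/L
Dilution factor = 100.0 / 19.73 = 5.068
[Fe2+]_stock = 0.2586 × 5.068 = 1.310 mol/L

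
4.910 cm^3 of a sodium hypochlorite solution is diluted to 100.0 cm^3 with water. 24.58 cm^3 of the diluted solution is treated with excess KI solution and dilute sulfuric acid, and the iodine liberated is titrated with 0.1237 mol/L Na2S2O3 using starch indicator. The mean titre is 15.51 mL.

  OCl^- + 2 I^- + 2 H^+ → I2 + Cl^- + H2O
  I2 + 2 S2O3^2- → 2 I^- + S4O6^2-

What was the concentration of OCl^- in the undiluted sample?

n(S2O3^2-) = 0.01551 × 0.1237 = 1.919 × 10^-3 mol
n(I2) = n(S2O3^2-)/2 = 9.593 × 10^-4 mol
n(OCl^-) in the aliquot = 9.593 × 10^-4 mol (1:1 ratio)
[OCl^-]_dilute = 9.593 × 10^-4 / 0.02458 = 0.03903 mol/L
[OCl^-]_original = 0.03903 × 100.0/4.910 = 0.7949 mol/L

0.7949 mol/L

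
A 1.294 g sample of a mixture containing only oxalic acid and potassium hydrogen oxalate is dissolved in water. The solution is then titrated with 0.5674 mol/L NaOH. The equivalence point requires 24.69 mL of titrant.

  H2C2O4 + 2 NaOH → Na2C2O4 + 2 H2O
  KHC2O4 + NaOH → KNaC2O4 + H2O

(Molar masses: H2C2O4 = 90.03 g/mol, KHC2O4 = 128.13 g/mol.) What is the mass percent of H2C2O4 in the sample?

20.97 %

n(NaOH) = 0.02469 × 0.5674 = 0.01401 mol
Let x = n(H2C2O4), y = n(KHC2O4).
Titrant: 2x + 1y = 0.01401;  mass: 90.03x + 128.13y = 1.294
Solving, x = 3.014 × 10^-3 mol, y = 7.981 × 10^-3 mol
mass of H2C2O4 = 3.014 × 10^-3 × 90.03 = 0.2713 g
% H2C2O4 = 0.2713 / 1.294 × 100 = 20.97 %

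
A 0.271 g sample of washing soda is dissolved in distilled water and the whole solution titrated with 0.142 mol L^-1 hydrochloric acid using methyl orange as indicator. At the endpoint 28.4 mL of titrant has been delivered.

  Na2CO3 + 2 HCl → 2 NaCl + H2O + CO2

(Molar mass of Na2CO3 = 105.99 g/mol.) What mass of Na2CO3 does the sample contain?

0.214 g

n(HCl) = 0.0284 L × 0.142 mol/L = 4.03 × 10^-3 mol
From the 1:2 ratio, n(Na2CO3) = 1/2 × 4.03 × 10^-3 = 2.02 × 10^-3 mol
mass of Na2CO3 = 2.02 × 10^-3 × 105.99 g/mol = 0.214 g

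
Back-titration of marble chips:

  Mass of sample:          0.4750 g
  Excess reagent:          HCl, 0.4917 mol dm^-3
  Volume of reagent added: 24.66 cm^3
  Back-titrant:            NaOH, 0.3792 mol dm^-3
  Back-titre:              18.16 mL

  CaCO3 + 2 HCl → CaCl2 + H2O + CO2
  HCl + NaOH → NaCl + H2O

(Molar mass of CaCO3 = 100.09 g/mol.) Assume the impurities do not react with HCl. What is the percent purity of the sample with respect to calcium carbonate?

55.20 %

n(HCl) added = 0.02466 × 0.4917 = 0.01213 mol
n(NaOH) used in back-titration = 0.01816 × 0.3792 = 6.886 × 10^-3 mol
n(HCl) left over = 6.886 × 10^-3 mol (1:1 ratio)
n(HCl) consumed by analyte = 0.01213 − 6.886 × 10^-3 = 5.239 × 10^-3 mol
From the 1:2 ratio, n(CaCO3) = 1/2 × 5.239 × 10^-3 = 2.620 × 10^-3 mol
mass of CaCO3 = 2.620 × 10^-3 × 100.09 = 0.2622 g
% CaCO3 = 0.2622 / 0.4750 × 100 = 55.20 %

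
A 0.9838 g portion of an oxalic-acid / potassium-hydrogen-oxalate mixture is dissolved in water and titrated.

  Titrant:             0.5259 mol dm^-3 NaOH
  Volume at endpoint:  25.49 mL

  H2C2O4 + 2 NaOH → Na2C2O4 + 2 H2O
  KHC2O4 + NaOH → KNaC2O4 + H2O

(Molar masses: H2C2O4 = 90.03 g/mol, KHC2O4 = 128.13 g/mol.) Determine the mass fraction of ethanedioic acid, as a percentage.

40.40 %

n(NaOH) = 0.02549 × 0.5259 = 0.01341 mol
Let x = n(H2C2O4), y = n(KHC2O4).
Titrant: 2x + 1y = 0.01341;  mass: 90.03x + 128.13y = 0.9838
Solving, x = 4.414 × 10^-3 mol, y = 4.576 × 10^-3 mol
mass of H2C2O4 = 4.414 × 10^-3 × 90.03 = 0.3974 g
% H2C2O4 = 0.3974 / 0.9838 × 100 = 40.40 %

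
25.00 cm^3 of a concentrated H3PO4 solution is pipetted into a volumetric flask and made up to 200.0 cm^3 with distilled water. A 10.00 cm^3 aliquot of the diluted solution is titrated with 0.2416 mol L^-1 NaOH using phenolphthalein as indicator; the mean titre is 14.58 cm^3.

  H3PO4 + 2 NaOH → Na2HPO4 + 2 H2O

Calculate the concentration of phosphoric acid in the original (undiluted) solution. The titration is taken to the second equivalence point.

1.409 mol/L

n(NaOH) = 0.01458 × 0.2416 = 3.523 × 10^-3 mol
From the 1:2 ratio, n(H3PO4) in the aliquot = 1/2 × 3.523 × 10^-3 = 1.761 × 10^-3 mol
[H3PO4]_dilute = 1.761 × 10^-3 / 0.01000 = 0.1761 mol/L
Dilution factor = 200.0 / 25.00 = 8.000
[H3PO4]_stock = 0.1761 × 8.000 = 1.409 mol/L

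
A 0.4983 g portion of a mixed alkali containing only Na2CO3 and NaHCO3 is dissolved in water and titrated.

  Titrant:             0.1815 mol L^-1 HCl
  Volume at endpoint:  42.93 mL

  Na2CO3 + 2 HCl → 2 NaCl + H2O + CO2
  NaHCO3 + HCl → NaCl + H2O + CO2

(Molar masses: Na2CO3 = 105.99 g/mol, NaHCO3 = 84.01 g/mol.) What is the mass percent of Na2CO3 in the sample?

53.59 %

n(HCl) = 0.04293 × 0.1815 = 7.792 × 10^-3 mol
Let x = n(Na2CO3), y = n(NaHCO3).
Titrant: 2x + 1y = 7.792 × 10^-3;  mass: 105.99x + 84.01y = 0.4983
Solving, x = 2.520 × 10^-3 mol, y = 2.753 × 10^-3 mol
mass of Na2CO3 = 2.520 × 10^-3 × 105.99 = 0.2670 g
% Na2CO3 = 0.2670 / 0.4983 × 100 = 53.59 %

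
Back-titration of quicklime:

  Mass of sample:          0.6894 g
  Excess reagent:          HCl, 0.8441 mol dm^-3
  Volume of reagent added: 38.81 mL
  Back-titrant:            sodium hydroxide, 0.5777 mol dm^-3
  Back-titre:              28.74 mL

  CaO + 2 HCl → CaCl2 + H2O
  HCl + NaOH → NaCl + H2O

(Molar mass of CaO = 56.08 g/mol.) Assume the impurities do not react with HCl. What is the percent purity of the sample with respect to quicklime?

n(HCl) added = 0.03881 × 0.8441 = 0.03276 mol
n(NaOH) used in back-titration = 0.02874 × 0.5777 = 0.01660 mol
n(HCl) left over = 0.01660 mol (1:1 ratio)
n(HCl) consumed by analyte = 0.03276 − 0.01660 = 0.01616 mol
From the 1:2 ratio, n(CaO) = 1/2 × 0.01616 = 8.078 × 10^-3 mol
mass of CaO = 8.078 × 10^-3 × 56.08 = 0.4530 g
% CaO = 0.4530 / 0.6894 × 100 = 65.71 %

65.71 %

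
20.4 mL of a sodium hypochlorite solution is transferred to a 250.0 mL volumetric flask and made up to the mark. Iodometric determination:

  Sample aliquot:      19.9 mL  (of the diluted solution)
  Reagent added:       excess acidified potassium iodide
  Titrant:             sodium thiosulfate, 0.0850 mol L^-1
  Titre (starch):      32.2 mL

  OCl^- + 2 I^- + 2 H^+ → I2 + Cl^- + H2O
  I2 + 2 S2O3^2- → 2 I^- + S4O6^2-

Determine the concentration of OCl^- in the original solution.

n(S2O3^2-) = 0.0322 × 0.0850 = 2.74 × 10^-3 mol
n(I2) = n(S2O3^2-)/2 = 1.37 × 10^-3 mol
n(OCl^-) in the aliquot = 1.37 × 10^-3 mol (1:1 ratio)
[OCl^-]_dilute = 1.37 × 10^-3 / 0.0199 = 0.0688 mol/L
[OCl^-]_original = 0.0688 × 250.0/20.4 = 0.843 mol/L

0.843 mol/L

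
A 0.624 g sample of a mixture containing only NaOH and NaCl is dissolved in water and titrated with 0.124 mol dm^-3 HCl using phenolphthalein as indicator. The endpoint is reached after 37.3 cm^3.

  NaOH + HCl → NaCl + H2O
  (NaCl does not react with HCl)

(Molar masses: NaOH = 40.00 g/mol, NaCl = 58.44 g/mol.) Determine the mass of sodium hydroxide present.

n(HCl) = 0.0373 × 0.124 = 4.63 × 10^-3 mol
Let x = n(NaOH), y = n(NaCl).
Titrant: 1x = 4.63 × 10^-3;  mass: 40.00x + 58.44y = 0.624
Solving, x = 4.63 × 10^-3 mol, y = 7.51 × 10^-3 mol
mass of NaOH = 4.63 × 10^-3 × 40.00 = 0.185 g

0.185 g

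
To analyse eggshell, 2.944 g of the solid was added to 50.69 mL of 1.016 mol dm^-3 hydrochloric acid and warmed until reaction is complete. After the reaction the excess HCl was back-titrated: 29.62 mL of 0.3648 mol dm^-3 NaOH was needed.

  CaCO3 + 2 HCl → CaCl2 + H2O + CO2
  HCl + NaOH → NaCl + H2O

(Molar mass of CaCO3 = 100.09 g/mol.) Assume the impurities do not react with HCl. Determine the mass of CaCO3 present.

2.037 g

n(HCl) added = 0.05069 × 1.016 = 0.05150 mol
n(NaOH) used in back-titration = 0.02962 × 0.3648 = 0.01081 mol
n(HCl) left over = 0.01081 mol (1:1 ratio)
n(HCl) consumed by analyte = 0.05150 − 0.01081 = 0.04070 mol
From the 1:2 ratio, n(CaCO3) = 1/2 × 0.04070 = 0.02035 mol
mass of CaCO3 = 0.02035 × 100.09 = 2.037 g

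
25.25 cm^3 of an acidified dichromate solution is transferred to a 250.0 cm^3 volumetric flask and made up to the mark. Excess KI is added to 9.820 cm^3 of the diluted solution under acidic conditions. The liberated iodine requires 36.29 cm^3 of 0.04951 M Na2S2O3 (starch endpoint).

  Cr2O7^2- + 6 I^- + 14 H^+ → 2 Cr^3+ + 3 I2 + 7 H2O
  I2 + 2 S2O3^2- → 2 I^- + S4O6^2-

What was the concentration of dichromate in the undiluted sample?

n(S2O3^2-) = 0.03629 × 0.04951 = 1.797 × 10^-3 mol
n(I2) = n(S2O3^2-)/2 = 8.984 × 10^-4 mol
From the 1:3 ratio, n(Cr2O7^2-) in the aliquot = 1/3 × 8.984 × 10^-4 = 2.995 × 10^-4 mol
[Cr2O7^2-]_dilute = 2.995 × 10^-4 / 0.009820 = 0.03049 mol/L
[Cr2O7^2-]_original = 0.03049 × 250.0/25.25 = 0.3019 mol/L

0.3019 M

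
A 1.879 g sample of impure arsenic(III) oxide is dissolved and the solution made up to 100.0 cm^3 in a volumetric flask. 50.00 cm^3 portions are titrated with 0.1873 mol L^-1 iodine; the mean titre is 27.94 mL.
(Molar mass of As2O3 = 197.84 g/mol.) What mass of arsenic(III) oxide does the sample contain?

1.035 g

As2O3 + 2 I2 + 2 H2O → As2O5 + 4 HI
n(I2) per titration = 0.02794 × 0.1873 = 5.233 × 10^-3 mol
From the 1:2 ratio, n(As2O3) in each aliquot = 1/2 × 5.233 × 10^-3 = 2.617 × 10^-3 mol
n(As2O3) in the whole flask = 2.617 × 10^-3 × 100.0/50.00 = 5.233 × 10^-3 mol
mass of As2O3 = 5.233 × 10^-3 × 197.84 = 1.035 g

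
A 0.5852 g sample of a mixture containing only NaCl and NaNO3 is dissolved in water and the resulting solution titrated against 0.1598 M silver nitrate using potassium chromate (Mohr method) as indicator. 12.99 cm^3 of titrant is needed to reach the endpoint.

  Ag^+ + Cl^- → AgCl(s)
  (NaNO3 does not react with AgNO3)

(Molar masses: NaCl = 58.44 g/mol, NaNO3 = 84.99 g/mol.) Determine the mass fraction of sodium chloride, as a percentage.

20.73 %

n(AgNO3) = 0.01299 × 0.1598 = 2.076 × 10^-3 mol
Let x = n(NaCl), y = n(NaNO3).
Titrant: 1x = 2.076 × 10^-3;  mass: 58.44x + 84.99y = 0.5852
Solving, x = 2.076 × 10^-3 mol, y = 5.458 × 10^-3 mol
mass of NaCl = 2.076 × 10^-3 × 58.44 = 0.1213 g
% NaCl = 0.1213 / 0.5852 × 100 = 20.73 %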